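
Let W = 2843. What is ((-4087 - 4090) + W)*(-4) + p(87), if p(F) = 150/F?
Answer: 618794/29 ≈ 21338.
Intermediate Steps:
((-4087 - 4090) + W)*(-4) + p(87) = ((-4087 - 4090) + 2843)*(-4) + 150/87 = (-8177 + 2843)*(-4) + 150*(1/87) = -5334*(-4) + 50/29 = 21336 + 50/29 = 618794/29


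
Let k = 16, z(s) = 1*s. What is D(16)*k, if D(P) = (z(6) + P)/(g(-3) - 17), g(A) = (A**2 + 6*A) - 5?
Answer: -352/31 ≈ -11.355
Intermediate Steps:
z(s) = s
g(A) = -5 + A**2 + 6*A
D(P) = -6/31 - P/31 (D(P) = (6 + P)/((-5 + (-3)**2 + 6*(-3)) - 17) = (6 + P)/((-5 + 9 - 18) - 17) = (6 + P)/(-14 - 17) = (6 + P)/(-31) = (6 + P)*(-1/31) = -6/31 - P/31)
D(16)*k = (-6/31 - 1/31*16)*16 = (-6/31 - 16/31)*16 = -22/31*16 = -352/31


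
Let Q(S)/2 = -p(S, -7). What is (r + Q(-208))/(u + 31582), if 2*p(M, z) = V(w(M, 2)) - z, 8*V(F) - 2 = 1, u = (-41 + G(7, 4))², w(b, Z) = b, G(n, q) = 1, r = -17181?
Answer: -137507/265456 ≈ -0.51800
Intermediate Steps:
u = 1600 (u = (-41 + 1)² = (-40)² = 1600)
V(F) = 3/8 (V(F) = ¼ + (⅛)*1 = ¼ + ⅛ = 3/8)
p(M, z) = 3/16 - z/2 (p(M, z) = (3/8 - z)/2 = 3/16 - z/2)
Q(S) = -59/8 (Q(S) = 2*(-(3/16 - ½*(-7))) = 2*(-(3/16 + 7/2)) = 2*(-1*59/16) = 2*(-59/16) = -59/8)
(r + Q(-208))/(u + 31582) = (-17181 - 59/8)/(1600 + 31582) = -137507/8/33182 = -137507/8*1/33182 = -137507/265456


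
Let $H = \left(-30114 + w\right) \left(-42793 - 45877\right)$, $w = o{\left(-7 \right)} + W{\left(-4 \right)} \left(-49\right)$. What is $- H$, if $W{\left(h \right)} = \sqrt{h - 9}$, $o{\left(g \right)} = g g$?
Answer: $-2665863550 - 4344830 i \sqrt{13} \approx -2.6659 \cdot 10^{9} - 1.5666 \cdot 10^{7} i$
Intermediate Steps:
$o{\left(g \right)} = g^{2}$
$W{\left(h \right)} = \sqrt{-9 + h}$
$w = 49 - 49 i \sqrt{13}$ ($w = \left(-7\right)^{2} + \sqrt{-9 - 4} \left(-49\right) = 49 + \sqrt{-13} \left(-49\right) = 49 + i \sqrt{13} \left(-49\right) = 49 - 49 i \sqrt{13} \approx 49.0 - 176.67 i$)
$H = 2665863550 + 4344830 i \sqrt{13}$ ($H = \left(-30114 + \left(49 - 49 i \sqrt{13}\right)\right) \left(-42793 - 45877\right) = \left(-30065 - 49 i \sqrt{13}\right) \left(-88670\right) = 2665863550 + 4344830 i \sqrt{13} \approx 2.6659 \cdot 10^{9} + 1.5666 \cdot 10^{7} i$)
$- H = - (2665863550 + 4344830 i \sqrt{13}) = -2665863550 - 4344830 i \sqrt{13}$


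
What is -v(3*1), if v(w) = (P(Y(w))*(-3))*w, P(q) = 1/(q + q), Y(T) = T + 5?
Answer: 9/16 ≈ 0.56250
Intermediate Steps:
Y(T) = 5 + T
P(q) = 1/(2*q)
v(w) = -3*w/(2*(5 + w)) (v(w) = ((1/(2*(5 + w)))*(-3))*w = (-3/(2*(5 + w)))*w = -3*w/(2*(5 + w)))
-v(3*1) = -(-3)*3*1/(10 + 2*(3*1)) = -(-3)*3/(10 + 2*3) = -(-3)*3/(10 + 6) = -(-3)*3/16 = -1*(-9/16) = 9/16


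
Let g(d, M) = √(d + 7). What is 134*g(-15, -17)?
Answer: 268*I*√2 ≈ 379.01*I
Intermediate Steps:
g(d, M) = √(7 + d)
134*g(-15, -17) = 134*√(7 - 15) = 134*√(-8) = 134*(2*I*√2) = 268*I*√2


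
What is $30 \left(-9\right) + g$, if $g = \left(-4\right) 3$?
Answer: $-282$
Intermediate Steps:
$g = -12$
$30 \left(-9\right) + g = 30 \left(-9\right) - 12 = -270 - 12 = -282$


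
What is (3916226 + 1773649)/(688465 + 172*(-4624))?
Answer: -1896625/35621 ≈ -53.245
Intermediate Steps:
(3916226 + 1773649)/(688465 + 172*(-4624)) = 5689875/(688465 - 795328) = 5689875/(-106863) = 5689875*(-1/106863) = -1896625/35621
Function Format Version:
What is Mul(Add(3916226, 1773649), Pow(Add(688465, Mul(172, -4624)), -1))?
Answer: Rational(-1896625, 35621) ≈ -53.245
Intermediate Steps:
Mul(Add(3916226, 1773649), Pow(Add(688465, Mul(172, -4624)), -1)) = Mul(5689875, Pow(Add(688465, -795328), -1)) = Mul(5689875, Pow(-106863, -1)) = Mul(5689875, Rational(-1, 106863)) = Rational(-1896625, 35621)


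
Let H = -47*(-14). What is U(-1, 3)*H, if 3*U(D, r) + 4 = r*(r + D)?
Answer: 1316/3 ≈ 438.67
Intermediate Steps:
U(D, r) = -4/3 + r*(D + r)/3 (U(D, r) = -4/3 + (r*(r + D))/3 = -4/3 + (r*(D + r))/3 = -4/3 + r*(D + r)/3)
H = 658
U(-1, 3)*H = (-4/3 + (1/3)*3**2 + (1/3)*(-1)*3)*658 = (-4/3 + (1/3)*9 - 1)*658 = (-4/3 + 3 - 1)*658 = (2/3)*658 = 1316/3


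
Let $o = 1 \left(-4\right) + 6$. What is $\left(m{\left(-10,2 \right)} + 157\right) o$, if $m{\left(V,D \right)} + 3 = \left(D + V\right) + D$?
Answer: $296$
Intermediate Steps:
$m{\left(V,D \right)} = -3 + V + 2 D$ ($m{\left(V,D \right)} = -3 + \left(\left(D + V\right) + D\right) = -3 + \left(V + 2 D\right) = -3 + V + 2 D$)
$o = 2$ ($o = -4 + 6 = 2$)
$\left(m{\left(-10,2 \right)} + 157\right) o = \left(\left(-3 - 10 + 2 \cdot 2\right) + 157\right) 2 = \left(\left(-3 - 10 + 4\right) + 157\right) 2 = \left(-9 + 157\right) 2 = 148 \cdot 2 = 296$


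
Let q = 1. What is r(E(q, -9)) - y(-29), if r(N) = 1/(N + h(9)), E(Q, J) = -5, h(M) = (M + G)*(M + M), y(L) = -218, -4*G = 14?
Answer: 20493/94 ≈ 218.01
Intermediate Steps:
G = -7/2 (G = -1/4*14 = -7/2 ≈ -3.5000)
h(M) = 2*M*(-7/2 + M) (h(M) = (M - 7/2)*(M + M) = (-7/2 + M)*(2*M) = 2*M*(-7/2 + M))
r(N) = 1/(99 + N) (r(N) = 1/(N + 9*(-7 + 2*9)) = 1/(N + 9*(-7 + 18)) = 1/(N + 9*11) = 1/(N + 99) = 1/(99 + N))
r(E(q, -9)) - y(-29) = 1/(99 - 5) - 1*(-218) = 1/94 + 218 = 20493/94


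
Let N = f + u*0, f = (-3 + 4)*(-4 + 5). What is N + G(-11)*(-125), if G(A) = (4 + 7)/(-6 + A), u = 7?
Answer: 1392/17 ≈ 81.882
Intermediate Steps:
f = 1 (f = 1*1 = 1)
G(A) = 11/(-6 + A)
N = 1 (N = 1 + 7*0 = 1 + 0 = 1)
N + G(-11)*(-125) = 1 + (11/(-6 - 11))*(-125) = 1 + (11/(-17))*(-125) = 1 + (11*(-1/17))*(-125) = 1 - 11/17*(-125) = 1 + 1375/17 = 1392/17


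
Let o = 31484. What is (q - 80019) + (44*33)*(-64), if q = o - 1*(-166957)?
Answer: 25494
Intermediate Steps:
q = 198441 (q = 31484 - 1*(-166957) = 31484 + 166957 = 198441)
(q - 80019) + (44*33)*(-64) = (198441 - 80019) + (44*33)*(-64) = 118422 + 1452*(-64) = 118422 - 92928 = 25494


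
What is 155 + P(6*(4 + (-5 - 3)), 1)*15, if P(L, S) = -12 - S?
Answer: -40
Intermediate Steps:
155 + P(6*(4 + (-5 - 3)), 1)*15 = 155 + (-12 - 1*1)*15 = 155 + (-12 - 1)*15 = 155 - 13*15 = 155 - 195 = -40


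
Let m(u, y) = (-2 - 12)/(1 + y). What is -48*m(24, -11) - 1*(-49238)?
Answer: 245854/5 ≈ 49171.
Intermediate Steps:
m(u, y) = -14/(1 + y)
-48*m(24, -11) - 1*(-49238) = -(-672)/(1 - 11) - 1*(-49238) = -(-672)/(-10) + 49238 = -(-672)*(-1)/10 + 49238 = -48*7/5 + 49238 = -336/5 + 49238 = 245854/5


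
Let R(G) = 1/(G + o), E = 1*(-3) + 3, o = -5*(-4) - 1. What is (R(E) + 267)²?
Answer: 25745476/361 ≈ 71317.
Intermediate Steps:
o = 19 (o = 20 - 1 = 19)
E = 0 (E = -3 + 3 = 0)
R(G) = 1/(19 + G) (R(G) = 1/(G + 19) = 1/(19 + G))
(R(E) + 267)² = (1/(19 + 0) + 267)² = (1/19 + 267)² = (5074/19)² = 25745476/361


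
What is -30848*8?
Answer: -246784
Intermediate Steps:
-30848*8 = -128*1928 = -246784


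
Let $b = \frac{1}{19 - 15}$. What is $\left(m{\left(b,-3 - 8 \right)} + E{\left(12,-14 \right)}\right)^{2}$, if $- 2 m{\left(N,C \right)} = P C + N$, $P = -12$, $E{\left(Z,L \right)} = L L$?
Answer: $\frac{1079521}{64} \approx 16868.0$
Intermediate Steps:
$E{\left(Z,L \right)} = L^{2}$
$b = \frac{1}{4} \approx 0.25$
$m{\left(N,C \right)} = 6 C - \frac{N}{2}$ ($m{\left(N,C \right)} = - \frac{- 12 C + N}{2} = - \frac{N - 12 C}{2} = 6 C - \frac{N}{2}$)
$\left(m{\left(b,-3 - 8 \right)} + E{\left(12,-14 \right)}\right)^{2} = \left(\left(6 \left(-3 - 8\right) - \frac{1}{8}\right) + \left(-14\right)^{2}\right)^{2} = \left(\left(6 \left(-11\right) - \frac{1}{8}\right) + 196\right)^{2} = \left(\left(-66 - \frac{1}{8}\right) + 196\right)^{2} = \left(- \frac{529}{8} + 196\right)^{2} = \left(\frac{1039}{8}\right)^{2} = \frac{1079521}{64}$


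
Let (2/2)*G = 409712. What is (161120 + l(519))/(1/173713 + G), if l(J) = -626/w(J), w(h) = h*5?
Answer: 72630408318862/184692120204915 ≈ 0.39325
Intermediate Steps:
G = 409712
w(h) = 5*h
l(J) = -626/(5*J) (l(J) = -626*1/(5*J) = -626/(5*J))
(161120 + l(519))/(1/173713 + G) = (161120 - 626/5/519)/(1/173713 + 409712) = (161120 - 626/5*1/519)/(1/173713 + 409712) = (161120 - 626/2595)/(71172300657/173713) = (418105774/2595)*(173713/71172300657) = 72630408318862/184692120204915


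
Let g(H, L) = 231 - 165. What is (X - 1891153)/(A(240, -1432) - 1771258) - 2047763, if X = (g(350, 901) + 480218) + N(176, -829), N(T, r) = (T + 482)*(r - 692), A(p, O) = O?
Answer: -3630046580783/1772690 ≈ -2.0478e+6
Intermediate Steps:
g(H, L) = 66
N(T, r) = (-692 + r)*(482 + T) (N(T, r) = (482 + T)*(-692 + r) = (-692 + r)*(482 + T))
X = -520534 (X = (66 + 480218) + (-333544 - 692*176 + 482*(-829) + 176*(-829)) = 480284 + (-333544 - 121792 - 399578 - 145904) = 480284 - 1000818 = -520534)
(X - 1891153)/(A(240, -1432) - 1771258) - 2047763 = (-520534 - 1891153)/(-1432 - 1771258) - 2047763 = -2411687/(-1772690) - 2047763 = -2411687*(-1/1772690) - 2047763 = 2411687/1772690 - 2047763 = -3630046580783/1772690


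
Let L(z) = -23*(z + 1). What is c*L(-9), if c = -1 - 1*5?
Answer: -1104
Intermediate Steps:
L(z) = -23 - 23*z (L(z) = -23*(1 + z) = -23 - 23*z)
c = -6 (c = -1 - 5 = -6)
c*L(-9) = -6*(-23 - 23*(-9)) = -6*(-23 + 207) = -6*184 = -1104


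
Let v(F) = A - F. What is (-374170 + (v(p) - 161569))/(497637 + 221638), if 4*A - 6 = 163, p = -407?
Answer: -2141159/2877100 ≈ -0.74421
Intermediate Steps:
A = 169/4 (A = 3/2 + (1/4)*163 = 3/2 + 163/4 = 169/4 ≈ 42.250)
v(F) = 169/4 - F
(-374170 + (v(p) - 161569))/(497637 + 221638) = (-374170 + ((169/4 - 1*(-407)) - 161569))/(497637 + 221638) = (-374170 + ((169/4 + 407) - 161569))/719275 = (-374170 + (1797/4 - 161569))*(1/719275) = (-374170 - 644479/4)*(1/719275) = -2141159/4*1/719275 = -2141159/2877100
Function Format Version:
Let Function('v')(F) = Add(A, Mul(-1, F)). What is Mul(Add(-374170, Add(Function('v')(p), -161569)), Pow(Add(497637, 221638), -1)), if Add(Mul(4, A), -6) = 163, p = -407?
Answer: Rational(-2141159, 2877100) ≈ -0.74421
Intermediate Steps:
A = Rational(169, 4) (A = Add(Rational(3, 2), Mul(Rational(1, 4), 163)) = Add(Rational(3, 2), Rational(163, 4)) = Rational(169, 4) ≈ 42.250)
Function('v')(F) = Add(Rational(169, 4), Mul(-1, F))
Mul(Add(-374170, Add(Function('v')(p), -161569)), Pow(Add(497637, 221638), -1)) = Mul(Add(-374170, Add(Add(Rational(169, 4), Mul(-1, -407)), -161569)), Pow(Add(497637, 221638), -1)) = Mul(Add(-374170, Add(Add(Rational(169, 4), 407), -161569)), Pow(719275, -1)) = Mul(Add(-374170, Add(Rational(1797, 4), -161569)), Rational(1, 719275)) = Mul(Add(-374170, Rational(-644479, 4)), Rational(1, 719275)) = Mul(Rational(-2141159, 4), Rational(1, 719275)) = Rational(-2141159, 2877100)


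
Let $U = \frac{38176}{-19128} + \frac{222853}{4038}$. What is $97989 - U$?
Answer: $\frac{315185436125}{3218286} \approx 97936.0$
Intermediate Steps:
$U = \frac{171190729}{3218286}$ ($U = 38176 \left(- \frac{1}{19128}\right) + 222853 \cdot \frac{1}{4038} = - \frac{4772}{2391} + \frac{222853}{4038} = \frac{171190729}{3218286} \approx 53.193$)
$97989 - U = 97989 - \frac{171190729}{3218286} = \frac{315185436125}{3218286}$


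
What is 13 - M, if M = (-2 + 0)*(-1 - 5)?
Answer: 1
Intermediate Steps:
M = 12 (M = -2*(-6) = 12)
13 - M = 13 - 1*12 = 13 - 12 = 1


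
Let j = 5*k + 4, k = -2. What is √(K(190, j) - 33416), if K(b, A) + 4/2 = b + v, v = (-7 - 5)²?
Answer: 6*I*√919 ≈ 181.89*I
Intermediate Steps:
v = 144 (v = (-12)² = 144)
j = -6 (j = 5*(-2) + 4 = -10 + 4 = -6)
K(b, A) = 142 + b (K(b, A) = -2 + (b + 144) = -2 + (144 + b) = 142 + b)
√(K(190, j) - 33416) = √((142 + 190) - 33416) = √(332 - 33416) = √(-33084) = 6*I*√919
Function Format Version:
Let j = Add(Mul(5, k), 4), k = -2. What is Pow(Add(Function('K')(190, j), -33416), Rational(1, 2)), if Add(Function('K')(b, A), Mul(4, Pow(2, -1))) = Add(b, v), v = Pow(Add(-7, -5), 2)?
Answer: Mul(6, I, Pow(919, Rational(1, 2))) ≈ Mul(181.89, I)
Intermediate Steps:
v = 144 (v = Pow(-12, 2) = 144)
j = -6 (j = Add(Mul(5, -2), 4) = Add(-10, 4) = -6)
Function('K')(b, A) = Add(142, b) (Function('K')(b, A) = Add(-2, Add(b, 144)) = Add(-2, Add(144, b)) = Add(142, b))
Pow(Add(Function('K')(190, j), -33416), Rational(1, 2)) = Pow(Add(Add(142, 190), -33416), Rational(1, 2)) = Pow(Add(332, -33416), Rational(1, 2)) = Pow(-33084, Rational(1, 2)) = Mul(6, I, Pow(919, Rational(1, 2)))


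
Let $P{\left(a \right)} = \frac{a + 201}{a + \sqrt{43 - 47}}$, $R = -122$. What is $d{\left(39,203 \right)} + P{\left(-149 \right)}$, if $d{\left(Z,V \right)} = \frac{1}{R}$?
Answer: $- \frac{967461}{2709010} - \frac{104 i}{22205} \approx -0.35713 - 0.0046836 i$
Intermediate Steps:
$d{\left(Z,V \right)} = - \frac{1}{122}$ ($d{\left(Z,V \right)} = \frac{1}{-122} = - \frac{1}{122}$)
$P{\left(a \right)} = \frac{201 + a}{a + 2 i}$ ($P{\left(a \right)} = \frac{201 + a}{a + \sqrt{-4}} = \frac{201 + a}{a + 2 i}$)
$d{\left(39,203 \right)} + P{\left(-149 \right)} = - \frac{1}{122} + \frac{201 - 149}{-149 + 2 i} = - \frac{1}{122} + \frac{-149 - 2 i}{22205} \cdot 52 = - \frac{1}{122} + \frac{52 \left(-149 - 2 i\right)}{22205}$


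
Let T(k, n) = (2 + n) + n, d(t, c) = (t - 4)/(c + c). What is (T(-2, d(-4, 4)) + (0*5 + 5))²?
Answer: 25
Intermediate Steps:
d(t, c) = (-4 + t)/(2*c) (d(t, c) = (-4 + t)/((2*c)) = (-4 + t)*(1/(2*c)) = (-4 + t)/(2*c))
T(k, n) = 2 + 2*n
(T(-2, d(-4, 4)) + (0*5 + 5))² = ((2 + 2*((½)*(-4 - 4)/4)) + (0*5 + 5))² = ((2 + 2*((½)*(¼)*(-8))) + (0 + 5))² = ((2 + 2*(-1)) + 5)² = ((2 - 2) + 5)² = (0 + 5)² = 5² = 25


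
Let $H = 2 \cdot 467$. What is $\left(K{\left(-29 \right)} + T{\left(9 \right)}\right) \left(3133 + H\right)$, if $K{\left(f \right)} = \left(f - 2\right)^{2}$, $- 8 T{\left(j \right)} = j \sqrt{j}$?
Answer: $\frac{31157287}{8} \approx 3.8947 \cdot 10^{6}$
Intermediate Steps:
$T{\left(j \right)} = - \frac{j^{\frac{3}{2}}}{8}$ ($T{\left(j \right)} = - \frac{j \sqrt{j}}{8} = - \frac{j^{\frac{3}{2}}}{8}$)
$K{\left(f \right)} = \left(-2 + f\right)^{2}$
$H = 934$
$\left(K{\left(-29 \right)} + T{\left(9 \right)}\right) \left(3133 + H\right) = \left(\left(-2 - 29\right)^{2} - \frac{9^{\frac{3}{2}}}{8}\right) \left(3133 + 934\right) = \left(\left(-31\right)^{2} - \frac{27}{8}\right) 4067 = \left(961 - \frac{27}{8}\right) 4067 = \frac{7661}{8} \cdot 4067 = \frac{31157287}{8}$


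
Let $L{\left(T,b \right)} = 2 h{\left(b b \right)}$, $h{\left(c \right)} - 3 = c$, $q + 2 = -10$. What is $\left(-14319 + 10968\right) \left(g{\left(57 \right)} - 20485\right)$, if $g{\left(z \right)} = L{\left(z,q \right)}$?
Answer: $67660041$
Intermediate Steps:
$q = -12$ ($q = -2 - 10 = -12$)
$h{\left(c \right)} = 3 + c$
$L{\left(T,b \right)} = 6 + 2 b^{2}$ ($L{\left(T,b \right)} = 2 \left(3 + b b\right) = 2 \left(3 + b^{2}\right) = 6 + 2 b^{2}$)
$g{\left(z \right)} = 294$ ($g{\left(z \right)} = 6 + 2 \left(-12\right)^{2} = 6 + 2 \cdot 144 = 6 + 288 = 294$)
$\left(-14319 + 10968\right) \left(g{\left(57 \right)} - 20485\right) = \left(-14319 + 10968\right) \left(294 - 20485\right) = \left(-3351\right) \left(-20191\right) = 67660041$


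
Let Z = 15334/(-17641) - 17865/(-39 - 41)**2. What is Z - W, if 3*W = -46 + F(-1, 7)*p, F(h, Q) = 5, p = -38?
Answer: 5081016841/67741440 ≈ 75.006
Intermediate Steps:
W = -236/3 (W = (-46 + 5*(-38))/3 = (-46 - 190)/3 = (1/3)*(-236) = -236/3 ≈ -78.667)
Z = -82658813/22580480 (Z = 15334*(-1/17641) - 17865/((-80)**2) = -15334/17641 - 17865/6400 = -15334/17641 - 17865*1/6400 = -15334/17641 - 3573/1280 = -82658813/22580480 ≈ -3.6606)
Z - W = -82658813/22580480 - 1*(-236/3) = -82658813/22580480 + 236/3 = 5081016841/67741440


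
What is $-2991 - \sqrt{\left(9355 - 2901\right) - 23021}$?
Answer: $-2991 - i \sqrt{16567} \approx -2991.0 - 128.71 i$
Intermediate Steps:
$-2991 - \sqrt{\left(9355 - 2901\right) - 23021} = -2991 - \sqrt{6454 - 23021} = -2991 - \sqrt{-16567} = -2991 - i \sqrt{16567}$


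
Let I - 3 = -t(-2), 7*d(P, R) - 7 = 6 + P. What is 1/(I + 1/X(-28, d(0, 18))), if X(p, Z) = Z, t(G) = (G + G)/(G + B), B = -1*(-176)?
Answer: 1131/4028 ≈ 0.28078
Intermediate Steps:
B = 176
d(P, R) = 13/7 + P/7 (d(P, R) = 1 + (6 + P)/7 = 1 + (6/7 + P/7) = 13/7 + P/7)
t(G) = 2*G/(176 + G) (t(G) = (G + G)/(G + 176) = (2*G)/(176 + G) = 2*G/(176 + G))
I = 263/87 (I = 3 - 2*(-2)/(176 - 2) = 3 - 2*(-2)/174 = 3 - 1*(-2/87) = 3 + 2/87 = 263/87 ≈ 3.0230)
1/(I + 1/X(-28, d(0, 18))) = 1/(263/87 + 1/(13/7 + (⅐)*0)) = 1/(263/87 + 1/(13/7 + 0)) = 1/(263/87 + 1/(13/7)) = 1/(263/87 + 7/13) = 1/(4028/1131) = 1131/4028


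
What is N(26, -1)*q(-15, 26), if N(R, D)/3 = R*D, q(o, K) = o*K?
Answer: 30420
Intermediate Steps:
q(o, K) = K*o
N(R, D) = 3*D*R (N(R, D) = 3*(R*D) = 3*(D*R) = 3*D*R)
N(26, -1)*q(-15, 26) = (3*(-1)*26)*(26*(-15)) = -78*(-390) = 30420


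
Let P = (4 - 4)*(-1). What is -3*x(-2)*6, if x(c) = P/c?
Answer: 0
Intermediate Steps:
P = 0 (P = 0*(-1) = 0)
x(c) = 0 (x(c) = 0/c = 0)
-3*x(-2)*6 = -3*0*6 = 0*6 = 0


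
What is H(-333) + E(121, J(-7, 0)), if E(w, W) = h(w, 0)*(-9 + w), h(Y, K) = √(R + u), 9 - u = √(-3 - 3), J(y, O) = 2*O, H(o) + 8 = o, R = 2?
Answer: -341 + 112*√(11 - I*√6) ≈ 32.73 - 41.108*I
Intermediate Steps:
H(o) = -8 + o
u = 9 - I*√6 (u = 9 - √(-3 - 3) = 9 - √(-6) = 9 - I*√6 ≈ 9.0 - 2.4495*I)
h(Y, K) = √(11 - I*√6) (h(Y, K) = √(2 + (9 - I*√6)) = √(11 - I*√6))
E(w, W) = √(11 - I*√6)*(-9 + w)
H(-333) + E(121, J(-7, 0)) = (-8 - 333) + √(11 - I*√6)*(-9 + 121) = -341 + √(11 - I*√6)*112 = -341 + 112*√(11 - I*√6)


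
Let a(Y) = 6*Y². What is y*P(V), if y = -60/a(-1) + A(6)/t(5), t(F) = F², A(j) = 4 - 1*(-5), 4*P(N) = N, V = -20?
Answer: 241/5 ≈ 48.200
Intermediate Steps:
P(N) = N/4
A(j) = 9 (A(j) = 4 + 5 = 9)
y = -241/25 (y = -60/(6*(-1)²) + 9/(5²) = -60/(6*1) + 9/25 = -60/6 + 9*(1/25) = -60*⅙ + 9/25 = -10 + 9/25 = -241/25 ≈ -9.6400)
y*P(V) = -241*(-20)/100 = -241/25*(-5) = 241/5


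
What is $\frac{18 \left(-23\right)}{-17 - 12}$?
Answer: $\frac{414}{29} \approx 14.276$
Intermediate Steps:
$\frac{18 \left(-23\right)}{-17 - 12} = - \frac{414}{-29} = \left(-414\right) \left(- \frac{1}{29}\right) = \frac{414}{29}$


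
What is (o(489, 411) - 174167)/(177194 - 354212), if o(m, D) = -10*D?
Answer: 178277/177018 ≈ 1.0071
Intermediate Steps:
(o(489, 411) - 174167)/(177194 - 354212) = (-10*411 - 174167)/(177194 - 354212) = (-4110 - 174167)/(-177018) = -178277*(-1/177018) = 178277/177018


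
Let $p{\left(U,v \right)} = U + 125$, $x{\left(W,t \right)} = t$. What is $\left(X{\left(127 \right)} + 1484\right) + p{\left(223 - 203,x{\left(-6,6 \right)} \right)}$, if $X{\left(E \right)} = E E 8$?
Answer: $130661$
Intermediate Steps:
$X{\left(E \right)} = 8 E^{2}$ ($X{\left(E \right)} = E^{2} \cdot 8 = 8 E^{2}$)
$p{\left(U,v \right)} = 125 + U$
$\left(X{\left(127 \right)} + 1484\right) + p{\left(223 - 203,x{\left(-6,6 \right)} \right)} = \left(8 \cdot 127^{2} + 1484\right) + \left(125 + \left(223 - 203\right)\right) = \left(8 \cdot 16129 + 1484\right) + \left(125 + 20\right) = \left(129032 + 1484\right) + 145 = 130516 + 145 = 130661$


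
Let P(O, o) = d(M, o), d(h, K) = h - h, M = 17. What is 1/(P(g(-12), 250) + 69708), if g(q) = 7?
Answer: 1/69708 ≈ 1.4346e-5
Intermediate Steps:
d(h, K) = 0
P(O, o) = 0
1/(P(g(-12), 250) + 69708) = 1/(0 + 69708) = 1/69708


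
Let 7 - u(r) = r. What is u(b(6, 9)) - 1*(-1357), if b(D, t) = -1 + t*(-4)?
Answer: 1401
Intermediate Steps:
b(D, t) = -1 - 4*t
u(r) = 7 - r
u(b(6, 9)) - 1*(-1357) = (7 - (-1 - 4*9)) - 1*(-1357) = (7 - (-1 - 36)) + 1357 = (7 - 1*(-37)) + 1357 = (7 + 37) + 1357 = 44 + 1357 = 1401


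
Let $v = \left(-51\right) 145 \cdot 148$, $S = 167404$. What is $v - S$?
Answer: $-1261864$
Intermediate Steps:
$v = -1094460$ ($v = \left(-7395\right) 148 = -1094460$)
$v - S = -1094460 - 167404 = -1261864$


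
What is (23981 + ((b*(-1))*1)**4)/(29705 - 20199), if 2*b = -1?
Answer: 383697/152096 ≈ 2.5227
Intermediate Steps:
b = -1/2 (b = (1/2)*(-1) = -1/2 ≈ -0.50000)
(23981 + ((b*(-1))*1)**4)/(29705 - 20199) = (23981 + (-1/2*(-1)*1)**4)/(29705 - 20199) = (23981 + ((1/2)*1)**4)/9506 = (23981 + (1/2)**4)*(1/9506) = (23981 + 1/16)*(1/9506) = (383697/16)*(1/9506) = 383697/152096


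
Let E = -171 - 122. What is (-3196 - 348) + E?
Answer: -3837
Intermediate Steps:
E = -293
(-3196 - 348) + E = (-3196 - 348) - 293 = -3544 - 293 = -3837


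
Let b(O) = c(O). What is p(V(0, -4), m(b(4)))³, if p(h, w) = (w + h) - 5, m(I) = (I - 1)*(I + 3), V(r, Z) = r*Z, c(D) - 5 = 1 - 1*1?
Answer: 19683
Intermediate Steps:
c(D) = 5 (c(D) = 5 + (1 - 1*1) = 5 + (1 - 1) = 5 + 0 = 5)
b(O) = 5
V(r, Z) = Z*r
m(I) = (-1 + I)*(3 + I)
p(h, w) = -5 + h + w (p(h, w) = (h + w) - 5 = -5 + h + w)
p(V(0, -4), m(b(4)))³ = (-5 - 4*0 + (-3 + 5² + 2*5))³ = (-5 + 0 + (-3 + 25 + 10))³ = (-5 + 0 + 32)³ = 27³ = 19683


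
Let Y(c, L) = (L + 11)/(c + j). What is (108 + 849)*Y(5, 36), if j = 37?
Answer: 14993/14 ≈ 1070.9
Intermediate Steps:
Y(c, L) = (11 + L)/(37 + c) (Y(c, L) = (L + 11)/(c + 37) = (11 + L)/(37 + c))
(108 + 849)*Y(5, 36) = (108 + 849)*((11 + 36)/(37 + 5)) = 957*(47/42) = 14993/14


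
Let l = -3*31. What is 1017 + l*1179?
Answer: -108630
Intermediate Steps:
l = -93
1017 + l*1179 = 1017 - 93*1179 = 1017 - 109647 = -108630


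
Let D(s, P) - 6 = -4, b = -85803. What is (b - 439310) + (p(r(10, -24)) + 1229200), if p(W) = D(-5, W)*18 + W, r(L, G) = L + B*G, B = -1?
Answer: 704157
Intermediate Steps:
D(s, P) = 2 (D(s, P) = 6 - 4 = 2)
r(L, G) = L - G
p(W) = 36 + W (p(W) = 2*18 + W = 36 + W)
(b - 439310) + (p(r(10, -24)) + 1229200) = (-85803 - 439310) + ((36 + (10 - 1*(-24))) + 1229200) = -525113 + ((36 + (10 + 24)) + 1229200) = -525113 + ((36 + 34) + 1229200) = -525113 + (70 + 1229200) = -525113 + 1229270 = 704157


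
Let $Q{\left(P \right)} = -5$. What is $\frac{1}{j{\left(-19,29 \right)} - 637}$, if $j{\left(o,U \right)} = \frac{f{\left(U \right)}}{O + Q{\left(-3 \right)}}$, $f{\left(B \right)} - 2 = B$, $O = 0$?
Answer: $- \frac{5}{3216} \approx -0.0015547$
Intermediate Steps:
$f{\left(B \right)} = 2 + B$
$j{\left(o,U \right)} = - \frac{2}{5} - \frac{U}{5}$ ($j{\left(o,U \right)} = \frac{2 + U}{0 - 5} = \frac{2 + U}{-5} = \left(2 + U\right) \left(- \frac{1}{5}\right) = - \frac{2}{5} - \frac{U}{5}$)
$\frac{1}{j{\left(-19,29 \right)} - 637} = \frac{1}{\left(- \frac{2}{5} - \frac{29}{5}\right) - 637} = \frac{1}{- \frac{31}{5} - 637} = \frac{1}{- \frac{3216}{5}} = - \frac{5}{3216}$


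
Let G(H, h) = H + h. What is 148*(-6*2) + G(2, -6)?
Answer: -1780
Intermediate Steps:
148*(-6*2) + G(2, -6) = 148*(-6*2) + (2 - 6) = 148*(-12) - 4 = -1776 - 4 = -1780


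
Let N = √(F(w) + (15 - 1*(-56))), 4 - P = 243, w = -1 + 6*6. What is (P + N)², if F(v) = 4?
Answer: 57196 - 2390*√3 ≈ 53056.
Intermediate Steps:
w = 35 (w = -1 + 36 = 35)
P = -239 (P = 4 - 1*243 = 4 - 243 = -239)
N = 5*√3 (N = √(4 + (15 - 1*(-56))) = √(4 + (15 + 56)) = √(4 + 71) = √75 = 5*√3 ≈ 8.6602)
(P + N)² = (-239 + 5*√3)²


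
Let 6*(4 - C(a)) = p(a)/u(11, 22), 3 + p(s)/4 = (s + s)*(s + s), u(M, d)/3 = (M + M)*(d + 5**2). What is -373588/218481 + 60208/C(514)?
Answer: -5599529474156/20620018299 ≈ -271.56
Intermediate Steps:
u(M, d) = 6*M*(25 + d) (u(M, d) = 3*((M + M)*(d + 5**2)) = 3*((2*M)*(d + 25)) = 3*((2*M)*(25 + d)) = 3*(2*M*(25 + d)) = 6*M*(25 + d))
p(s) = -12 + 16*s**2 (p(s) = -12 + 4*((s + s)*(s + s)) = -12 + 4*((2*s)*(2*s)) = -12 + 4*(4*s**2) = -12 + 16*s**2)
C(a) = 6205/1551 - 4*a**2/4653 (C(a) = 4 - (-12 + 16*a**2)/(6*(6*11*(25 + 22))) = 4 - (-12 + 16*a**2)/(6*(6*11*47)) = 4 - (-12 + 16*a**2)/(6*3102) = 4 - (-2/517 + 8*a**2/1551)/6 = 4 + (1/1551 - 4*a**2/4653) = 6205/1551 - 4*a**2/4653)
-373588/218481 + 60208/C(514) = -373588/218481 + 60208/(6205/1551 - 4/4653*514**2) = -373588*1/218481 + 60208/(6205/1551 - 4/4653*264196) = -373588/218481 + 60208/(6205/1551 - 1056784/4653) = -373588/218481 + 60208/(-94379/423) = -373588/218481 + 60208*(-423/94379) = -373588/218481 - 25467984/94379 = -5599529474156/20620018299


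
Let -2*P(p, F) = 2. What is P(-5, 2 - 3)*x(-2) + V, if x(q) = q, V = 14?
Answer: 16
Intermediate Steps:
P(p, F) = -1 (P(p, F) = -½*2 = -1)
P(-5, 2 - 3)*x(-2) + V = -1*(-2) + 14 = 2 + 14 = 16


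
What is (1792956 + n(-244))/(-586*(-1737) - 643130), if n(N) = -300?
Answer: 112041/23422 ≈ 4.7836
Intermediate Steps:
(1792956 + n(-244))/(-586*(-1737) - 643130) = (1792956 - 300)/(-586*(-1737) - 643130) = 1792656/(1017882 - 643130) = 1792656/374752 = 1792656*(1/374752) = 112041/23422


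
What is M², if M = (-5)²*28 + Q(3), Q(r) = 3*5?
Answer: 511225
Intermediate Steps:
Q(r) = 15
M = 715 (M = (-5)²*28 + 15 = 25*28 + 15 = 700 + 15 = 715)
M² = 715² = 511225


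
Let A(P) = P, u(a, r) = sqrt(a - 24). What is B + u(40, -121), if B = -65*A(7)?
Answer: -451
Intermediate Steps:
u(a, r) = sqrt(-24 + a)
B = -455 (B = -65*7 = -455)
B + u(40, -121) = -455 + sqrt(-24 + 40) = -455 + sqrt(16) = -455 + 4 = -451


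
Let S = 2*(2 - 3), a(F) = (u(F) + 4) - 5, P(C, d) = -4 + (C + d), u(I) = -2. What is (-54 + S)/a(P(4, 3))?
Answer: 56/3 ≈ 18.667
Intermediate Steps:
P(C, d) = -4 + C + d
a(F) = -3 (a(F) = (-2 + 4) - 5 = 2 - 5 = -3)
S = -2 (S = 2*(-1) = -2)
(-54 + S)/a(P(4, 3)) = (-54 - 2)/(-3) = -⅓*(-56) = 56/3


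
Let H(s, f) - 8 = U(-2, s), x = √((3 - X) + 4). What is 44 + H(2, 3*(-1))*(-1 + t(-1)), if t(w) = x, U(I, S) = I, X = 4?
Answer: 38 + 6*√3 ≈ 48.392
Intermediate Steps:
x = √3 (x = √((3 - 1*4) + 4) = √((3 - 4) + 4) = √(-1 + 4) = √3 ≈ 1.7320)
H(s, f) = 6 (H(s, f) = 8 - 2 = 6)
t(w) = √3
44 + H(2, 3*(-1))*(-1 + t(-1)) = 44 + 6*(-1 + √3) = 44 + (-6 + 6*√3) = 38 + 6*√3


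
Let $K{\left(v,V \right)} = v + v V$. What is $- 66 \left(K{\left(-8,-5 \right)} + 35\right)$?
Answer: $-4422$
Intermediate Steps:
$K{\left(v,V \right)} = v + V v$
$- 66 \left(K{\left(-8,-5 \right)} + 35\right) = - 66 \left(- 8 \left(1 - 5\right) + 35\right) = - 66 \left(\left(-8\right) \left(-4\right) + 35\right) = - 66 \left(32 + 35\right) = \left(-66\right) 67 = -4422$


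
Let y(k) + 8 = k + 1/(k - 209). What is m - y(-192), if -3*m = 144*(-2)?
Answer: 118697/401 ≈ 296.00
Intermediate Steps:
y(k) = -8 + k + 1/(-209 + k) (y(k) = -8 + (k + 1/(k - 209)) = -8 + (k + 1/(-209 + k)) = -8 + k + 1/(-209 + k))
m = 96 (m = -48*(-2) = -⅓*(-288) = 96)
m - y(-192) = 96 - (1673 + (-192)² - 217*(-192))/(-209 - 192) = 96 - (1673 + 36864 + 41664)/(-401) = 96 - (-1)*80201/401 = 96 - 1*(-80201/401) = 96 + 80201/401 = 118697/401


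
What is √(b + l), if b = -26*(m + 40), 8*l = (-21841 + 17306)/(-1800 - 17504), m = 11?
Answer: I*√494115552661/19304 ≈ 36.414*I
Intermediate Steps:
l = 4535/154432 (l = ((-21841 + 17306)/(-1800 - 17504))/8 = (-4535/(-19304))/8 = (-4535*(-1/19304))/8 = (⅛)*(4535/19304) = 4535/154432 ≈ 0.029366)
b = -1326 (b = -26*(11 + 40) = -26*51 = -1326)
√(b + l) = √(-1326 + 4535/154432) = √(-204772297/154432) = I*√494115552661/19304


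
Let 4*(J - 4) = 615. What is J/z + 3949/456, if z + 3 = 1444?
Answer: 5762443/657096 ≈ 8.7696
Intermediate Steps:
z = 1441 (z = -3 + 1444 = 1441)
J = 631/4 (J = 4 + (¼)*615 = 4 + 615/4 = 631/4 ≈ 157.75)
J/z + 3949/456 = (631/4)/1441 + 3949/456 = (631/4)*(1/1441) + 3949*(1/456) = 631/5764 + 3949/456 = 5762443/657096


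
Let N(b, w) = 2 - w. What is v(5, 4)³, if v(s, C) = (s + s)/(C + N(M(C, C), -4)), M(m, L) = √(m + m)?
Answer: 1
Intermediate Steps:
M(m, L) = √2*√m (M(m, L) = √(2*m) = √2*√m)
v(s, C) = 2*s/(6 + C) (v(s, C) = (s + s)/(C + (2 - 1*(-4))) = (2*s)/(C + (2 + 4)) = (2*s)/(C + 6) = (2*s)/(6 + C) = 2*s/(6 + C))
v(5, 4)³ = (2*5/(6 + 4))³ = (2*5/10)³ = (2*5*(⅒))³ = 1³ = 1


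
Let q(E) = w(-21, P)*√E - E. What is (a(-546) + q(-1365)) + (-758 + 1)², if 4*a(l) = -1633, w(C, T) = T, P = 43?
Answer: 2296023/4 + 43*I*√1365 ≈ 5.7401e+5 + 1588.7*I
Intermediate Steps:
a(l) = -1633/4 (a(l) = (¼)*(-1633) = -1633/4)
q(E) = -E + 43*√E (q(E) = 43*√E - E = -E + 43*√E)
(a(-546) + q(-1365)) + (-758 + 1)² = (-1633/4 + (-1*(-1365) + 43*√(-1365))) + (-758 + 1)² = (-1633/4 + (1365 + 43*(I*√1365))) + (-757)² = (-1633/4 + (1365 + 43*I*√1365)) + 573049 = (3827/4 + 43*I*√1365) + 573049 = 2296023/4 + 43*I*√1365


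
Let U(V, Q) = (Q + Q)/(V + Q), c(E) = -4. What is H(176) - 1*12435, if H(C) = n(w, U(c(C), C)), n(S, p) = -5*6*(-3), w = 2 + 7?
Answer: -12345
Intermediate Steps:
U(V, Q) = 2*Q/(Q + V) (U(V, Q) = (2*Q)/(Q + V) = 2*Q/(Q + V))
w = 9
n(S, p) = 90 (n(S, p) = -30*(-3) = 90)
H(C) = 90
H(176) - 1*12435 = 90 - 1*12435 = 90 - 12435 = -12345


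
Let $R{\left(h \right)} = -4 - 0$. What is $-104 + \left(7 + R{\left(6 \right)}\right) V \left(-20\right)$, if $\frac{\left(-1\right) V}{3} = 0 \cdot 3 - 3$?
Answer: $-644$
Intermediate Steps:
$R{\left(h \right)} = -4$ ($R{\left(h \right)} = -4 + 0 = -4$)
$V = 9$ ($V = - 3 \left(0 \cdot 3 - 3\right) = - 3 \left(0 - 3\right) = \left(-3\right) \left(-3\right) = 9$)
$-104 + \left(7 + R{\left(6 \right)}\right) V \left(-20\right) = -104 + \left(7 - 4\right) 9 \left(-20\right) = -104 + 3 \cdot 9 \left(-20\right) = -104 + 27 \left(-20\right) = -104 - 540 = -644$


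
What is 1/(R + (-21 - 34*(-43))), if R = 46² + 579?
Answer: 1/4136 ≈ 0.00024178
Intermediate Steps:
R = 2695 (R = 2116 + 579 = 2695)
1/(R + (-21 - 34*(-43))) = 1/(2695 + (-21 - 34*(-43))) = 1/(2695 + (-21 + 1462)) = 1/(2695 + 1441) = 1/4136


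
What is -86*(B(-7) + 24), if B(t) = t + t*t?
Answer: -5676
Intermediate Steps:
B(t) = t + t²
-86*(B(-7) + 24) = -86*(-7*(1 - 7) + 24) = -86*(-7*(-6) + 24) = -86*(42 + 24) = -86*66 = -5676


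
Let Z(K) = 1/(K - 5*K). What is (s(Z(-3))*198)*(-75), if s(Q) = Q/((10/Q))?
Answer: -165/16 ≈ -10.313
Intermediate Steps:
Z(K) = -1/(4*K) (Z(K) = 1/(-4*K) = -1/(4*K))
s(Q) = Q²/10 (s(Q) = Q*(Q/10) = Q²/10)
(s(Z(-3))*198)*(-75) = (((-¼/(-3))²/10)*198)*(-75) = (((-¼*(-⅓))²/10)*198)*(-75) = (((1/12)²/10)*198)*(-75) = (((⅒)*(1/144))*198)*(-75) = ((1/1440)*198)*(-75) = (11/80)*(-75) = -165/16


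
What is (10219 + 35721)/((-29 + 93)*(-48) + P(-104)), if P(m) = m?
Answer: -11485/794 ≈ -14.465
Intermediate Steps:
(10219 + 35721)/((-29 + 93)*(-48) + P(-104)) = (10219 + 35721)/((-29 + 93)*(-48) - 104) = 45940/(64*(-48) - 104) = 45940/(-3072 - 104) = 45940/(-3176) = 45940*(-1/3176) = -11485/794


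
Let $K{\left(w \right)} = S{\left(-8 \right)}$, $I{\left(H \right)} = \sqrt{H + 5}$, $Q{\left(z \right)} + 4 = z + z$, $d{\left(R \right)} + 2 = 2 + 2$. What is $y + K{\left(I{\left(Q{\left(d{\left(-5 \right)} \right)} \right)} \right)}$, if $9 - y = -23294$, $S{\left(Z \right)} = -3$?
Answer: $23300$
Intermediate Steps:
$d{\left(R \right)} = 2$ ($d{\left(R \right)} = -2 + \left(2 + 2\right) = -2 + 4 = 2$)
$Q{\left(z \right)} = -4 + 2 z$ ($Q{\left(z \right)} = -4 + \left(z + z\right) = -4 + 2 z$)
$I{\left(H \right)} = \sqrt{5 + H}$
$y = 23303$ ($y = 9 - -23294 = 9 + 23294 = 23303$)
$K{\left(w \right)} = -3$
$y + K{\left(I{\left(Q{\left(d{\left(-5 \right)} \right)} \right)} \right)} = 23303 - 3 = 23300$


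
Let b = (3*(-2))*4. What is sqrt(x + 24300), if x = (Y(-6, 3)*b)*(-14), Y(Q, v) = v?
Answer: 6*sqrt(703) ≈ 159.08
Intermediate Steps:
b = -24 (b = -6*4 = -24)
x = 1008 (x = (3*(-24))*(-14) = -72*(-14) = 1008)
sqrt(x + 24300) = sqrt(1008 + 24300) = sqrt(25308) = 6*sqrt(703)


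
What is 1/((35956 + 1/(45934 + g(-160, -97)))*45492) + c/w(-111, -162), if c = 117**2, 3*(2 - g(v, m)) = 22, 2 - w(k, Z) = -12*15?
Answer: 29665377499253231/394411476720009 ≈ 75.214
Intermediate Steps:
w(k, Z) = 182 (w(k, Z) = 2 - (-12)*15 = 2 - 1*(-180) = 2 + 180 = 182)
g(v, m) = -16/3 (g(v, m) = 2 - 1/3*22 = 2 - 22/3 = -16/3)
c = 13689
1/((35956 + 1/(45934 + g(-160, -97)))*45492) + c/w(-111, -162) = 1/((35956 + 1/(45934 - 16/3))*45492) + 13689/182 = (1/45492)/(35956 + 1/(137786/3)) + 13689*(1/182) = (1/45492)/(35956 + 3/137786) + 1053/14 = (1/45492)/(4954233419/137786) + 1053/14 = (137786/4954233419)*(1/45492) + 1053/14 = 68893/112688993348574 + 1053/14 = 29665377499253231/394411476720009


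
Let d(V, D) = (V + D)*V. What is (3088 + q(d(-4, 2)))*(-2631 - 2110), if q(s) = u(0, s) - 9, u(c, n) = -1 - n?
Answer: -14554870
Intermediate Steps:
d(V, D) = V*(D + V) (d(V, D) = (D + V)*V = V*(D + V))
q(s) = -10 - s (q(s) = (-1 - s) - 9 = -10 - s)
(3088 + q(d(-4, 2)))*(-2631 - 2110) = (3088 + (-10 - (-4)*(2 - 4)))*(-2631 - 2110) = (3088 + (-10 - (-4)*(-2)))*(-4741) = (3088 + (-10 - 1*8))*(-4741) = (3088 + (-10 - 8))*(-4741) = (3088 - 18)*(-4741) = 3070*(-4741) = -14554870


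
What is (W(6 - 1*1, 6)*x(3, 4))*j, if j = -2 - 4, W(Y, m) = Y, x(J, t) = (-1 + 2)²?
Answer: -30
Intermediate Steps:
x(J, t) = 1 (x(J, t) = 1² = 1)
j = -6
(W(6 - 1*1, 6)*x(3, 4))*j = ((6 - 1*1)*1)*(-6) = ((6 - 1)*1)*(-6) = (5*1)*(-6) = 5*(-6) = -30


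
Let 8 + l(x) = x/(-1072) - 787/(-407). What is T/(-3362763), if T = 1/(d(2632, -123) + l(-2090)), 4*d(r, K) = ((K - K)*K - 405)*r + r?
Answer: 218152/195015640367192679 ≈ 1.1186e-12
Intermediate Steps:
l(x) = -2469/407 - x/1072 (l(x) = -8 + (x/(-1072) - 787/(-407)) = -8 + (x*(-1/1072) - 787*(-1/407)) = -8 + (-x/1072 + 787/407) = -8 + (787/407 - x/1072) = -2469/407 - x/1072)
d(r, K) = -101*r (d(r, K) = (((K - K)*K - 405)*r + r)/4 = ((0*K - 405)*r + r)/4 = ((0 - 405)*r + r)/4 = (-405*r + r)/4 = (-404*r)/4 = -101*r)
T = -218152/57992680533 (T = 1/(-101*2632 + (-2469/407 - 1/1072*(-2090))) = 1/(-265832 + (-2469/407 + 1045/536)) = 1/(-265832 - 898069/218152) = 1/(-57992680533/218152) = -218152/57992680533 ≈ -3.7617e-6)
T/(-3362763) = -218152/57992680533/(-3362763) = -218152/57992680533*(-1/3362763) = 218152/195015640367192679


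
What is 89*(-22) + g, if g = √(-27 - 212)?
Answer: -1958 + I*√239 ≈ -1958.0 + 15.46*I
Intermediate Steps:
g = I*√239 (g = √(-239) = I*√239 ≈ 15.46*I)
89*(-22) + g = 89*(-22) + I*√239 = -1958 + I*√239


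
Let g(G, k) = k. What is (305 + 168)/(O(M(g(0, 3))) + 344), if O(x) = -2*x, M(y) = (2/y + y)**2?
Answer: 4257/2854 ≈ 1.4916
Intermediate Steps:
M(y) = (y + 2/y)**2
(305 + 168)/(O(M(g(0, 3))) + 344) = (305 + 168)/(-2*(2 + 3**2)**2/3**2 + 344) = 473/(-2*(2 + 9)**2/9 + 344) = 473/(-2*11**2/9 + 344) = 473/(-2*121/9 + 344) = 473/(-242/9 + 344) = 473/(2854/9) = 473*(9/2854) = 4257/2854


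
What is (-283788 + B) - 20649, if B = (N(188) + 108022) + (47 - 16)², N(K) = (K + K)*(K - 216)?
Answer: -205982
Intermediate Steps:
N(K) = 2*K*(-216 + K) (N(K) = (2*K)*(-216 + K) = 2*K*(-216 + K))
B = 98455 (B = (2*188*(-216 + 188) + 108022) + (47 - 16)² = (2*188*(-28) + 108022) + 31² = (-10528 + 108022) + 961 = 97494 + 961 = 98455)
(-283788 + B) - 20649 = (-283788 + 98455) - 20649 = -185333 - 20649 = -205982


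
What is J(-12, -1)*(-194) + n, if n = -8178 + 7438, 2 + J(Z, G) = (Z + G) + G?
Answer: 2364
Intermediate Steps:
J(Z, G) = -2 + Z + 2*G (J(Z, G) = -2 + ((Z + G) + G) = -2 + ((G + Z) + G) = -2 + (Z + 2*G) = -2 + Z + 2*G)
n = -740
J(-12, -1)*(-194) + n = (-2 - 12 + 2*(-1))*(-194) - 740 = (-2 - 12 - 2)*(-194) - 740 = -16*(-194) - 740 = 3104 - 740 = 2364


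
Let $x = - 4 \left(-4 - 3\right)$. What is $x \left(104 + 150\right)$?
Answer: $7112$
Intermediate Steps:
$x = 28$ ($x = - 4 \left(-4 + \left(-5 + 2\right)\right) = - 4 \left(-4 - 3\right) = \left(-4\right) \left(-7\right) = 28$)
$x \left(104 + 150\right) = 28 \left(104 + 150\right) = 28 \cdot 254 = 7112$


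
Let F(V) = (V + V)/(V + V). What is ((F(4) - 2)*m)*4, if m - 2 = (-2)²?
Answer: -24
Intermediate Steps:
m = 6 (m = 2 + (-2)² = 2 + 4 = 6)
F(V) = 1 (F(V) = (2*V)/((2*V)) = (2*V)*(1/(2*V)) = 1)
((F(4) - 2)*m)*4 = ((1 - 2)*6)*4 = -1*6*4 = -6*4 = -24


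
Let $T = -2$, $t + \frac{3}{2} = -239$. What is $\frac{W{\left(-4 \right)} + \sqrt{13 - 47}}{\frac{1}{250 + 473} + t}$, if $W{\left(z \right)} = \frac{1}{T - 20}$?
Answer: $\frac{723}{3825371} - \frac{1446 i \sqrt{34}}{347761} \approx 0.000189 - 0.024245 i$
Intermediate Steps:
$t = - \frac{481}{2}$ ($t = - \frac{3}{2} - 239 = - \frac{481}{2} \approx -240.5$)
$W{\left(z \right)} = - \frac{1}{22}$ ($W{\left(z \right)} = \frac{1}{-2 - 20} = \frac{1}{-22} = - \frac{1}{22}$)
$\frac{W{\left(-4 \right)} + \sqrt{13 - 47}}{\frac{1}{250 + 473} + t} = \frac{- \frac{1}{22} + \sqrt{13 - 47}}{\frac{1}{250 + 473} - \frac{481}{2}} = \frac{- \frac{1}{22} + \sqrt{-34}}{\frac{1}{723} - \frac{481}{2}} = \frac{- \frac{1}{22} + i \sqrt{34}}{\frac{1}{723} - \frac{481}{2}} = \frac{- \frac{1}{22} + i \sqrt{34}}{- \frac{347761}{1446}} = \left(- \frac{1}{22} + i \sqrt{34}\right) \left(- \frac{1446}{347761}\right) = \frac{723}{3825371} - \frac{1446 i \sqrt{34}}{347761}$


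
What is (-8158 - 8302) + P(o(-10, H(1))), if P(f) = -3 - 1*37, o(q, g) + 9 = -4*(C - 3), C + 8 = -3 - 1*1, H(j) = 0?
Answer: -16500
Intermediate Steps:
C = -12 (C = -8 + (-3 - 1*1) = -8 + (-3 - 1) = -8 - 4 = -12)
o(q, g) = 51 (o(q, g) = -9 - 4*(-12 - 3) = -9 - 4*(-15) = -9 + 60 = 51)
P(f) = -40 (P(f) = -3 - 37 = -40)
(-8158 - 8302) + P(o(-10, H(1))) = (-8158 - 8302) - 40 = -16460 - 40 = -16500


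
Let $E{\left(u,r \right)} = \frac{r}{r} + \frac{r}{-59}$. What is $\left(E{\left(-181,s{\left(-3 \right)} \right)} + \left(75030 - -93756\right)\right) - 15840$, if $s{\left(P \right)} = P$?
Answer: $\frac{9023876}{59} \approx 1.5295 \cdot 10^{5}$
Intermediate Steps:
$E{\left(u,r \right)} = 1 - \frac{r}{59}$ ($E{\left(u,r \right)} = 1 + r \left(- \frac{1}{59}\right) = 1 - \frac{r}{59}$)
$\left(E{\left(-181,s{\left(-3 \right)} \right)} + \left(75030 - -93756\right)\right) - 15840 = \left(\left(1 - - \frac{3}{59}\right) + \left(75030 - -93756\right)\right) - 15840 = \left(\left(1 + \frac{3}{59}\right) + \left(75030 + 93756\right)\right) - 15840 = \left(\frac{62}{59} + 168786\right) - 15840 = \frac{9958436}{59} - 15840 = \frac{9023876}{59}$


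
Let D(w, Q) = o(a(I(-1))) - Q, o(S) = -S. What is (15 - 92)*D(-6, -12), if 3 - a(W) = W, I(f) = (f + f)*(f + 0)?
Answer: -847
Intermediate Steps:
I(f) = 2*f² (I(f) = (2*f)*f = 2*f²)
a(W) = 3 - W
D(w, Q) = -1 - Q (D(w, Q) = -(3 - 2*(-1)²) - Q = -(3 - 2) - Q = -1*1 - Q = -1 - Q)
(15 - 92)*D(-6, -12) = (15 - 92)*(-1 - 1*(-12)) = -77*(-1 + 12) = -77*11 = -847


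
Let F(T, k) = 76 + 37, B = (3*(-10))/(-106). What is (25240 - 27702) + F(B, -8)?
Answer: -2349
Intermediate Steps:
B = 15/53 (B = -30*(-1/106) = 15/53 ≈ 0.28302)
F(T, k) = 113
(25240 - 27702) + F(B, -8) = (25240 - 27702) + 113 = -2462 + 113 = -2349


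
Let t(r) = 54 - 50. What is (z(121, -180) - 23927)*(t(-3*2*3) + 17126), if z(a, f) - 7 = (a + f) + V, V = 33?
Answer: -410194980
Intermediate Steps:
z(a, f) = 40 + a + f (z(a, f) = 7 + ((a + f) + 33) = 7 + (33 + a + f) = 40 + a + f)
t(r) = 4
(z(121, -180) - 23927)*(t(-3*2*3) + 17126) = ((40 + 121 - 180) - 23927)*(4 + 17126) = (-19 - 23927)*17130 = -23946*17130 = -410194980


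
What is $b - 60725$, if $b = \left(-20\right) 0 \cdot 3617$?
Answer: $-60725$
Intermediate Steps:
$b = 0$ ($b = 0 \cdot 3617 = 0$)
$b - 60725 = 0 - 60725 = -60725$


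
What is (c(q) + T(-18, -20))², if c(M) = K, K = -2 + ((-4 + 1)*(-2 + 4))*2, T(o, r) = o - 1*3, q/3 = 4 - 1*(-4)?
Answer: 1225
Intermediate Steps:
q = 24 (q = 3*(4 - 1*(-4)) = 3*(4 + 4) = 3*8 = 24)
T(o, r) = -3 + o (T(o, r) = o - 3 = -3 + o)
K = -14 (K = -2 - 3*2*2 = -2 - 6*2 = -2 - 12 = -14)
c(M) = -14
(c(q) + T(-18, -20))² = (-14 + (-3 - 18))² = (-14 - 21)² = (-35)² = 1225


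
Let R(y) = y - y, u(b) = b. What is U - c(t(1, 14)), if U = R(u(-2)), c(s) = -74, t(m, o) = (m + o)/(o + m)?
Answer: 74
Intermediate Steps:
t(m, o) = 1 (t(m, o) = (m + o)/(m + o) = 1)
R(y) = 0
U = 0
U - c(t(1, 14)) = 0 - 1*(-74) = 0 + 74 = 74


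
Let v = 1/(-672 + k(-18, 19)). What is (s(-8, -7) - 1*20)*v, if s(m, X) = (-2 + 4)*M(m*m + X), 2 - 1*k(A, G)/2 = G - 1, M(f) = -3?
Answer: 13/352 ≈ 0.036932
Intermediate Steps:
k(A, G) = 6 - 2*G (k(A, G) = 4 - 2*(G - 1) = 4 - 2*(-1 + G) = 4 + (2 - 2*G) = 6 - 2*G)
s(m, X) = -6 (s(m, X) = (-2 + 4)*(-3) = 2*(-3) = -6)
v = -1/704 (v = 1/(-672 + (6 - 2*19)) = 1/(-672 + (6 - 38)) = 1/(-672 - 32) = 1/(-704) = -1/704 ≈ -0.0014205)
(s(-8, -7) - 1*20)*v = (-6 - 1*20)*(-1/704) = (-6 - 20)*(-1/704) = -26*(-1/704) = 13/352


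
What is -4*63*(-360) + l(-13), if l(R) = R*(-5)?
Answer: 90785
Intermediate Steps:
l(R) = -5*R
-4*63*(-360) + l(-13) = -4*63*(-360) - 5*(-13) = -252*(-360) + 65 = 90720 + 65 = 90785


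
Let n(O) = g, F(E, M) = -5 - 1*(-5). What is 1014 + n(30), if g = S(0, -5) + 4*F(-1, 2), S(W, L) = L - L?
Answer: 1014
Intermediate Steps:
S(W, L) = 0
F(E, M) = 0 (F(E, M) = -5 + 5 = 0)
g = 0 (g = 0 + 4*0 = 0 + 0 = 0)
n(O) = 0
1014 + n(30) = 1014 + 0 = 1014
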